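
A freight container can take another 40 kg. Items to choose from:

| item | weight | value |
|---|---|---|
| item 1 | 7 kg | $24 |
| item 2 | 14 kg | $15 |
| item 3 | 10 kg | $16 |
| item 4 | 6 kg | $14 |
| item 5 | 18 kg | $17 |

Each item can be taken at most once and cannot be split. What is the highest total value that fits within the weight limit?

$69

This is a 0/1 knapsack; check combinations near the capacity.
- item 1+item 2+item 3+item 4: weight 7+14+10+6=37, value 24+15+16+14=69
- item 1+item 3+item 5: weight 7+10+18=35, value 24+16+17=57
- item 1+item 2+item 5: weight 7+14+18=39, value 24+15+17=56
Best: $69.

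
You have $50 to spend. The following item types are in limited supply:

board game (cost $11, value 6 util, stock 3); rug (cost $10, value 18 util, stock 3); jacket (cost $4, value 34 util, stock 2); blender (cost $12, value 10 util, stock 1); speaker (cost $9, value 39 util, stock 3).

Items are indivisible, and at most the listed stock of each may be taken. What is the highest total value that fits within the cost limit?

203 util

Top feasible selections:
- 1×rug + 2×jacket + 3×speaker: cost 45, value 203
- 2×jacket + 1×blender + 3×speaker: cost 47, value 195
Best: 203 util.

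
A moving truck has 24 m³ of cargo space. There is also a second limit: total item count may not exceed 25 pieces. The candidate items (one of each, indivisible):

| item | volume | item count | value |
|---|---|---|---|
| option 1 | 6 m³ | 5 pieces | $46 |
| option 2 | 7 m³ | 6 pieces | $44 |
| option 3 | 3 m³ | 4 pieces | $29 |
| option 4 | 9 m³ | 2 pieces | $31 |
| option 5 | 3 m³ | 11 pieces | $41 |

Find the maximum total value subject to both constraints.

$147

Feasible sets respecting both limits:
- option 1+option 3+option 4+option 5: volume 21, item count 22, value 147
- option 2+option 3+option 4+option 5: volume 22, item count 23, value 145
- option 1+option 2+option 5: volume 16, item count 22, value 131
- option 1+option 2+option 4: volume 22, item count 13, value 121
Best: $147.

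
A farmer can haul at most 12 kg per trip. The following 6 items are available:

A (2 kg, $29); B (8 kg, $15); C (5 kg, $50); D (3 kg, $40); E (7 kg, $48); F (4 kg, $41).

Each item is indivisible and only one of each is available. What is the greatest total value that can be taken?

This is a 0/1 knapsack; check combinations near the capacity.
- C+D+F: weight 5+3+4=12, value 50+40+41=131
- A+C+F: weight 2+5+4=11, value 29+50+41=120
- A+C+D: weight 2+5+3=10, value 29+50+40=119
Best: $131.

$131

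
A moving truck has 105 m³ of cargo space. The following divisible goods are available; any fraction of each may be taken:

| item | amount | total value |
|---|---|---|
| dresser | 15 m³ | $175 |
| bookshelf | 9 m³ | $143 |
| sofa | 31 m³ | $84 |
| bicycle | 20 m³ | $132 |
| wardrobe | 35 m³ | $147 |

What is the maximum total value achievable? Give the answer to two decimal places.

Take in order of value per unit:
- bookshelf (143/9 per unit): all 9 → value 143, running total 143.00
- dresser (175/15 per unit): all 15 → value 175, running total 318.00
- bicycle (132/20 per unit): all 20 → value 132, running total 450.00
- wardrobe (147/35 per unit): all 35 → value 147, running total 597.00
- sofa (84/31 per unit): 26 of 31 → value 26×84/31 = 70.4516, running total 667.45
Total 667.45.

667.45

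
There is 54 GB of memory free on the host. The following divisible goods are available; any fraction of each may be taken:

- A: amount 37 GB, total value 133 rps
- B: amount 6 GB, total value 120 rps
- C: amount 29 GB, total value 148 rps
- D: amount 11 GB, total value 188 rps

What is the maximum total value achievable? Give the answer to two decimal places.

484.76

Take in order of value per unit:
- B (120/6 per unit): all 6 → value 120, running total 120.00
- D (188/11 per unit): all 11 → value 188, running total 308.00
- C (148/29 per unit): all 29 → value 148, running total 456.00
- A (133/37 per unit): 8 of 37 → value 8×133/37 = 28.7568, running total 484.76
Total 484.76.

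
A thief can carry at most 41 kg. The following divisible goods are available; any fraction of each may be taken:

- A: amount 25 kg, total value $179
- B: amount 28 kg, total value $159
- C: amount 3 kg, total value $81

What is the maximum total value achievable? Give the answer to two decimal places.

333.82

Take in order of value per unit:
- C (81/3 per unit): all 3 → value 81, running total 81.00
- A (179/25 per unit): all 25 → value 179, running total 260.00
- B (159/28 per unit): 13 of 28 → value 13×159/28 = 73.8214, running total 333.82
Total 333.82.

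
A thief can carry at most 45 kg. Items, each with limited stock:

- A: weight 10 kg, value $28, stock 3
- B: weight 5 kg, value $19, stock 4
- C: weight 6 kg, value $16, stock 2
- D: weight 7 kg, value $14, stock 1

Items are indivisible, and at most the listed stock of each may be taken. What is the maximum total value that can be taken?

$141

Top feasible selections:
- 3×A + 3×B: weight 45, value 141
- 1×A + 4×B + 2×C: weight 42, value 136
Best: $141.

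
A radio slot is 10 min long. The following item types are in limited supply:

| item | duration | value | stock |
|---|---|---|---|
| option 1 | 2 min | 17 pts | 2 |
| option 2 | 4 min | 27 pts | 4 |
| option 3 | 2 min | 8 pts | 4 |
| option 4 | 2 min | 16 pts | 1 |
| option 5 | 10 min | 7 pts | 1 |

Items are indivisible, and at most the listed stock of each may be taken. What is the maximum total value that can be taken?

Top feasible selections:
- 2×option 1 + 1×option 2 + 1×option 4: duration 10, value 77
- 1×option 1 + 2×option 2: duration 10, value 71
- 2×option 2 + 1×option 4: duration 10, value 70
- 2×option 1 + 1×option 2 + 1×option 3: duration 10, value 69
Best: 77 pts.

77 pts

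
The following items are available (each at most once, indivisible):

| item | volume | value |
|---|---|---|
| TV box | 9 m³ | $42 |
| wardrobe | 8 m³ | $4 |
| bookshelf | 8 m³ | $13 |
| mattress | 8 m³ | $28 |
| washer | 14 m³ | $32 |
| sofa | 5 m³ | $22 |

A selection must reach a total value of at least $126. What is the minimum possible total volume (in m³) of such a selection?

44

Subsets with value ≥ 126, sorted by total volume:
- TV box+bookshelf+mattress+washer+sofa: volume 44, value 137
- TV box+wardrobe+mattress+washer+sofa: volume 44, value 128
- TV box+wardrobe+bookshelf+mattress+washer+sofa: volume 52, value 141
Minimum volume: 44 m³.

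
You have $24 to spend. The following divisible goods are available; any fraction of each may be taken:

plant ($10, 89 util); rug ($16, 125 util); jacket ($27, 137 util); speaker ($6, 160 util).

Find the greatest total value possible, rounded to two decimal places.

Take in order of value per unit:
- speaker (160/6 per unit): all 6 → value 160, running total 160.00
- plant (89/10 per unit): all 10 → value 89, running total 249.00
- rug (125/16 per unit): 8 of 16 → value 8×125/16 = 62.5000, running total 311.50
Total 311.50.

311.50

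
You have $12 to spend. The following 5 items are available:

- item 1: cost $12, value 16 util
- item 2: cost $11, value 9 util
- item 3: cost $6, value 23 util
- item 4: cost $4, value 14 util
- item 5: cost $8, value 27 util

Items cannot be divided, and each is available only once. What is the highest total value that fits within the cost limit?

41 util

Check high-value combinations within $12:
- item 4+item 5: cost 4+8=12, value 14+27=41
- item 3+item 4: cost 6+4=10, value 23+14=37
- item 5: cost 8, value 27
- item 3: cost 6, value 23
- item 1: cost 12, value 16
Best: 41 util.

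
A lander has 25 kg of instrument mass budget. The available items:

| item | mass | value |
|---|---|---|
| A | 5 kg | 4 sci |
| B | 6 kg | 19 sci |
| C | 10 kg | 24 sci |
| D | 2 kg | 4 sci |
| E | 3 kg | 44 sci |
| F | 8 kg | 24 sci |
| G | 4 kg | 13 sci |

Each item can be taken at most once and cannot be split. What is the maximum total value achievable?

Check high-value combinations within 25 kg:
- C+E+F+G: mass 10+3+8+4=25, value 24+44+24+13=105
- B+D+E+F+G: mass 6+2+3+8+4=23, value 19+4+44+24+13=104
- B+C+D+E+G: mass 6+10+2+3+4=25, value 19+24+4+44+13=104
Best: 105 sci.

105 sci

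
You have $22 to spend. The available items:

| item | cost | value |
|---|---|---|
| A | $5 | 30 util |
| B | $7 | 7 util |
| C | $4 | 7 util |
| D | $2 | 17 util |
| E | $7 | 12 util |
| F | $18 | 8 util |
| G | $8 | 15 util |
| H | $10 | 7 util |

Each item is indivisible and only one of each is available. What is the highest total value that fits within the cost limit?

Check high-value combinations within $22:
- A+D+E+G: cost 5+2+7+8=22, value 30+17+12+15=74
- A+C+D+G: cost 5+4+2+8=19, value 30+7+17+15=69
- A+B+D+G: cost 5+7+2+8=22, value 30+7+17+15=69
- A+C+D+E: cost 5+4+2+7=18, value 30+7+17+12=66
Best: 74 util.

74 util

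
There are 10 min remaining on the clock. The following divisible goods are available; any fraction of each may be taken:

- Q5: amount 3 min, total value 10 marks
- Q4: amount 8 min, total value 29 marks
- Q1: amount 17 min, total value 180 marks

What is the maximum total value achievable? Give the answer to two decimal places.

105.88

Take in order of value per unit:
- Q1 (180/17 per unit): 10 of 17 → value 10×180/17 = 105.8824, running total 105.88
Total 105.88.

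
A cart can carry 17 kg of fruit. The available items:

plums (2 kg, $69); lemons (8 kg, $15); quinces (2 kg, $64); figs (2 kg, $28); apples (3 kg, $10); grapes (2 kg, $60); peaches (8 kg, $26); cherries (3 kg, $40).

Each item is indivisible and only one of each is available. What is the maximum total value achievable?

$271

Check high-value combinations within 17 kg:
- plums+quinces+figs+apples+grapes+cherries: weight 2+2+2+3+2+3=14, value 69+64+28+10+60+40=271
- plums+quinces+figs+grapes+cherries: weight 2+2+2+2+3=11, value 69+64+28+60+40=261
- plums+quinces+grapes+peaches+cherries: weight 2+2+2+8+3=17, value 69+64+60+26+40=259
- plums+lemons+quinces+grapes+cherries: weight 2+8+2+2+3=17, value 69+15+64+60+40=248
Best: $271.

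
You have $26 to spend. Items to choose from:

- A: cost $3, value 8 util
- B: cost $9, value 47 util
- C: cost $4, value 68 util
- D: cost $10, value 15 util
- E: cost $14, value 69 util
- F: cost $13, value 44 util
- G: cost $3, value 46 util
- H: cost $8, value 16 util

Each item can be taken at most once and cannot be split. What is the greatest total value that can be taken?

Check high-value combinations within $26:
- A+C+E+G: cost 3+4+14+3=24, value 8+68+69+46=191
- C+E+G: cost 4+14+3=21, value 68+69+46=183
- B+C+G+H: cost 9+4+3+8=24, value 47+68+46+16=177
- B+C+D+G: cost 9+4+10+3=26, value 47+68+15+46=176
- A+B+C+G: cost 3+9+4+3=19, value 8+47+68+46=169
Best: 191 util.

191 util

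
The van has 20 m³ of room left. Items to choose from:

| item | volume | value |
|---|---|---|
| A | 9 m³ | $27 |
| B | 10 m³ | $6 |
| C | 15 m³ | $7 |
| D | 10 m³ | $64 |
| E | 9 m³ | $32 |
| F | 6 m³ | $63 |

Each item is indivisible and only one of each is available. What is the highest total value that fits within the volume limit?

Check high-value combinations within 20 m³:
- D+F: volume 10+6=16, value 64+63=127
- D+E: volume 10+9=19, value 64+32=96
- E+F: volume 9+6=15, value 32+63=95
- A+D: volume 9+10=19, value 27+64=91
Best: $127.

$127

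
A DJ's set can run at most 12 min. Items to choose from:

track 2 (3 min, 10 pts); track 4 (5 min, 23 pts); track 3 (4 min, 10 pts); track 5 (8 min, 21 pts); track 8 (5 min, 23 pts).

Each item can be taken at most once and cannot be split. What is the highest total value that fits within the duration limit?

Check high-value combinations within 12 min:
- track 4+track 8: duration 5+5=10, value 23+23=46
- track 2+track 4+track 3: duration 3+5+4=12, value 10+23+10=43
- track 2+track 3+track 8: duration 3+4+5=12, value 10+10+23=43
Best: 46 pts.

46 pts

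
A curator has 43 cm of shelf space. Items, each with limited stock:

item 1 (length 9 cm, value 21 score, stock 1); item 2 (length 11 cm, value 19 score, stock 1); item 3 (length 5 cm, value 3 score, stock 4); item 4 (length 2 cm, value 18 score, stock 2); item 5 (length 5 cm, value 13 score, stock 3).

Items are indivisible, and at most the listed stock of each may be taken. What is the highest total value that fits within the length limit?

Top feasible selections:
- 1×item 1 + 1×item 2 + 2×item 4 + 3×item 5: length 39, value 115
- 1×item 1 + 1×item 2 + 1×item 3 + 2×item 4 + 2×item 5: length 39, value 105
- 1×item 1 + 3×item 3 + 2×item 4 + 3×item 5: length 43, value 105
- 1×item 1 + 1×item 2 + 2×item 4 + 2×item 5: length 34, value 102
Best: 115 score.

115 score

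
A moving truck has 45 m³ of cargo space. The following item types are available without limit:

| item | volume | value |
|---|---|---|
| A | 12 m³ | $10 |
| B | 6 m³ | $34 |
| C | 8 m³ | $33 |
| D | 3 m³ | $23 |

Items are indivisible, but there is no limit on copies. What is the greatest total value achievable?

Best value-per-unit is D at 23/3, and filling with it alone uses volume 15×3=45. No mix of the others beats 15×23 = 345.

$345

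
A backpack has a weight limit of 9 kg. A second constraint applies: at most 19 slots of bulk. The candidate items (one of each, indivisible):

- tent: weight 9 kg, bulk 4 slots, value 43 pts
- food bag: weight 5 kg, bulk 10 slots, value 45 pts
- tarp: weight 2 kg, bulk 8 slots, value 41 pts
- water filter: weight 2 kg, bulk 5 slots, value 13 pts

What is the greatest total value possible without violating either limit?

Feasible sets respecting both limits:
- food bag+tarp: weight 7, bulk 18, value 86
- food bag+water filter: weight 7, bulk 15, value 58
- tarp+water filter: weight 4, bulk 13, value 54
Best: 86 pts.

86 pts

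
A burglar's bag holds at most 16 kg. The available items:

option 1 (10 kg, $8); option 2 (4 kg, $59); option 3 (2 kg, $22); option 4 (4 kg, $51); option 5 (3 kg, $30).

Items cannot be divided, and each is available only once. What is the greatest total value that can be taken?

Check high-value combinations within 16 kg:
- option 2+option 3+option 4+option 5: weight 4+2+4+3=13, value 59+22+51+30=162
- option 2+option 4+option 5: weight 4+4+3=11, value 59+51+30=140
- option 2+option 3+option 4: weight 4+2+4=10, value 59+22+51=132
- option 2+option 3+option 5: weight 4+2+3=9, value 59+22+30=111
- option 2+option 4: weight 4+4=8, value 59+51=110
Best: $162.

$162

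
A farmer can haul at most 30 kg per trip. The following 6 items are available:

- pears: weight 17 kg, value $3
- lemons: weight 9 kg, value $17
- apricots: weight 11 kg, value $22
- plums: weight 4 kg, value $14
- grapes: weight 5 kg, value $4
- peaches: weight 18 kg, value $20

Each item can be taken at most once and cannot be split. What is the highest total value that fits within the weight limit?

$57

This is a 0/1 knapsack; check combinations near the capacity.
- lemons+apricots+plums+grapes: weight 9+11+4+5=29, value 17+22+14+4=57
- lemons+apricots+plums: weight 9+11+4=24, value 17+22+14=53
- lemons+apricots+grapes: weight 9+11+5=25, value 17+22+4=43
Best: $57.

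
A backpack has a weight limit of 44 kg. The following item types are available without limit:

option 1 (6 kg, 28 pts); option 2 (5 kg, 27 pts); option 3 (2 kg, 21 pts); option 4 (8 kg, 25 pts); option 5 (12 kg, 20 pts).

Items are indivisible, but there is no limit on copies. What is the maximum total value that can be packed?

Best value-per-unit is option 3 at 21/2, and filling with it alone uses weight 22×2=44. No mix of the others beats 22×21 = 462.

462 pts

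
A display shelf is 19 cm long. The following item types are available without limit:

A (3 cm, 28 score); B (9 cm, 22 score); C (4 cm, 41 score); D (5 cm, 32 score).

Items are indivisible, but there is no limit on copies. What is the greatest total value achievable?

192 score

Best value-per-unit is C at 41/4; filling with it alone gives 4×41 = 164.
Optimal mix: 1×A + 4×C → length 19, value 192.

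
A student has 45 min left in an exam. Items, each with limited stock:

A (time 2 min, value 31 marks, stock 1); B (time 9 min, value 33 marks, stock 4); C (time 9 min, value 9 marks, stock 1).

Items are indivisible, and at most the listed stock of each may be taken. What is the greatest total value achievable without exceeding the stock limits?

Best selections within time 45 and stock limits:
- 1×A + 4×B: time 38, value 163
- 4×B + 1×C: time 45, value 141
- 1×A + 3×B + 1×C: time 38, value 139
- 4×B: time 36, value 132
Best: 163 marks.

163 marks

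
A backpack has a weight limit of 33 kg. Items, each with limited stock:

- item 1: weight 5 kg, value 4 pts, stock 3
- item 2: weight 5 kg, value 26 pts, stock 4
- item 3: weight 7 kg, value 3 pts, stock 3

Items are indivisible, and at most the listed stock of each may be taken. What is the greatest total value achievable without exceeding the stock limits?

Best selections within weight 33 and stock limits:
- 2×item 1 + 4×item 2: weight 30, value 112
- 1×item 1 + 4×item 2 + 1×item 3: weight 32, value 111
- 1×item 1 + 4×item 2: weight 25, value 108
- 4×item 2 + 1×item 3: weight 27, value 107
Best: 112 pts.

112 pts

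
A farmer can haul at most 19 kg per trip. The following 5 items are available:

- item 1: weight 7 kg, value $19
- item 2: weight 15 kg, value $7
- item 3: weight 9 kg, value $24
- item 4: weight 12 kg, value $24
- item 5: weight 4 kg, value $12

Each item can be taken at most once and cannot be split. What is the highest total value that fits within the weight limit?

$43

This is a 0/1 knapsack; check combinations near the capacity.
- item 1+item 3: weight 7+9=16, value 19+24=43
- item 1+item 4: weight 7+12=19, value 19+24=43
- item 3+item 5: weight 9+4=13, value 24+12=36
- item 4+item 5: weight 12+4=16, value 24+12=36
- item 1+item 5: weight 7+4=11, value 19+12=31
Best: $43.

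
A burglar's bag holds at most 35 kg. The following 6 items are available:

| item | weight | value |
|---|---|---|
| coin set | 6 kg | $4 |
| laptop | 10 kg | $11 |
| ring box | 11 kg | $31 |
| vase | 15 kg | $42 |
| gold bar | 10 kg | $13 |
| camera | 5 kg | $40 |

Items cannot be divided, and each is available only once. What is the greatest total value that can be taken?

$113

Check high-value combinations within 35 kg:
- ring box+vase+camera: weight 11+15+5=31, value 31+42+40=113
- vase+gold bar+camera: weight 15+10+5=30, value 42+13+40=95
- laptop+vase+camera: weight 10+15+5=30, value 11+42+40=93
- coin set+ring box+gold bar+camera: weight 6+11+10+5=32, value 4+31+13+40=88
Best: $113.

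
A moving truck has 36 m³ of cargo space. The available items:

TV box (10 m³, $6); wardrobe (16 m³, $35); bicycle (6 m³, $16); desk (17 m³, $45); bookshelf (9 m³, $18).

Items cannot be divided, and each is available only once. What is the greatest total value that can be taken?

This is a 0/1 knapsack; check combinations near the capacity.
- wardrobe+desk: volume 16+17=33, value 35+45=80
- bicycle+desk+bookshelf: volume 6+17+9=32, value 16+45+18=79
- wardrobe+bicycle+bookshelf: volume 16+6+9=31, value 35+16+18=69
- TV box+desk+bookshelf: volume 10+17+9=36, value 6+45+18=69
Best: $80.

$80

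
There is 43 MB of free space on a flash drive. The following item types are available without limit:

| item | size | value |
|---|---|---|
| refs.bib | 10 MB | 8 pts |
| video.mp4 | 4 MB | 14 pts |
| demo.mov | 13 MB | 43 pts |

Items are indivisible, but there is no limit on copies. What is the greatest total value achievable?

Best value-per-unit is video.mp4 at 14/4; filling with it alone gives 10×14 = 140.
Optimal mix: 1×video.mp4 + 3×demo.mov → size 43, value 143.

143 pts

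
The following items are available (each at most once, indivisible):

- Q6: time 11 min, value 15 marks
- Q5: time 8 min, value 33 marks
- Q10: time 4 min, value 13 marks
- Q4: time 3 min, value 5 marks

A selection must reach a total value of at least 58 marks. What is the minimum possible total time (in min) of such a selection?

Subsets with value ≥ 58, sorted by total time:
- Q6+Q5+Q10: time 23, value 61
- Q6+Q5+Q10+Q4: time 26, value 66
Minimum time: 23 min.

23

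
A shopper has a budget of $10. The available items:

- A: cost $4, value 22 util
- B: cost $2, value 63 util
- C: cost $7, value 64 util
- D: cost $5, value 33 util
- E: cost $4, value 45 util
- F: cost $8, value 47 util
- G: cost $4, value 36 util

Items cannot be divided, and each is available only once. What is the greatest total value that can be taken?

Check high-value combinations within $10:
- B+E+G: cost 2+4+4=10, value 63+45+36=144
- A+B+E: cost 4+2+4=10, value 22+63+45=130
- B+C: cost 2+7=9, value 63+64=127
Best: 144 util.

144 util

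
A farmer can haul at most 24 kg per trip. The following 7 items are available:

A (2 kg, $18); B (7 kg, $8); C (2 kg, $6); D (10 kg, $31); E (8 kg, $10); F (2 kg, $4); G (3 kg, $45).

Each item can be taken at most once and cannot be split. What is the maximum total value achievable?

$108

Check high-value combinations within 24 kg:
- A+B+C+D+G: weight 2+7+2+10+3=24, value 18+8+6+31+45=108
- A+B+D+F+G: weight 2+7+10+2+3=24, value 18+8+31+4+45=106
- A+C+D+F+G: weight 2+2+10+2+3=19, value 18+6+31+4+45=104
- A+D+E+G: weight 2+10+8+3=23, value 18+31+10+45=104
Best: $108.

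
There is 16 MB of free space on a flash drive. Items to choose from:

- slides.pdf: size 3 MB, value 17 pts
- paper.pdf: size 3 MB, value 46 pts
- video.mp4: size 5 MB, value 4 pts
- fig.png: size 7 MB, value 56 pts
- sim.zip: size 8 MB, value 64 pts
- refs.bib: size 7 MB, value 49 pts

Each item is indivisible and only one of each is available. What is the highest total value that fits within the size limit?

127 pts

This is a 0/1 knapsack; check combinations near the capacity.
- slides.pdf+paper.pdf+sim.zip: size 3+3+8=14, value 17+46+64=127
- fig.png+sim.zip: size 7+8=15, value 56+64=120
- slides.pdf+paper.pdf+fig.png: size 3+3+7=13, value 17+46+56=119
- paper.pdf+video.mp4+sim.zip: size 3+5+8=16, value 46+4+64=114
Best: 127 pts.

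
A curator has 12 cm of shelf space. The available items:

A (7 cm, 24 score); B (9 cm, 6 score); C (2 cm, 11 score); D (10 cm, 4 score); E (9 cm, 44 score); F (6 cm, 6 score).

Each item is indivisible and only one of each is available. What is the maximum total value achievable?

Check high-value combinations within 12 cm:
- C+E: length 2+9=11, value 11+44=55
- E: length 9, value 44
- A+C: length 7+2=9, value 24+11=35
- A: length 7, value 24
Best: 55 score.

55 score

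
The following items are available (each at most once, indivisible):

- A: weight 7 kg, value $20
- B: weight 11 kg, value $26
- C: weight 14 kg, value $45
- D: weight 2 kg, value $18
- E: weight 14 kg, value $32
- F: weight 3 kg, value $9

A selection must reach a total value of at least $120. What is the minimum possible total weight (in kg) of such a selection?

Subsets with value ≥ 120, sorted by total weight:
- A+C+D+E+F: weight 40, value 124
- B+C+D+E: weight 41, value 121
- B+C+D+E+F: weight 44, value 130
- A+B+C+E: weight 46, value 123
Minimum weight: 40 kg.

40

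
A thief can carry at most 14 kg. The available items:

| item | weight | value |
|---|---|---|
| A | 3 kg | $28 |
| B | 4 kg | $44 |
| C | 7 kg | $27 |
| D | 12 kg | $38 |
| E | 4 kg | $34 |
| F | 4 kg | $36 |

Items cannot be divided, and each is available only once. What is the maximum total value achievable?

Check high-value combinations within 14 kg:
- B+E+F: weight 4+4+4=12, value 44+34+36=114
- A+B+F: weight 3+4+4=11, value 28+44+36=108
- A+B+E: weight 3+4+4=11, value 28+44+34=106
Best: $114.

$114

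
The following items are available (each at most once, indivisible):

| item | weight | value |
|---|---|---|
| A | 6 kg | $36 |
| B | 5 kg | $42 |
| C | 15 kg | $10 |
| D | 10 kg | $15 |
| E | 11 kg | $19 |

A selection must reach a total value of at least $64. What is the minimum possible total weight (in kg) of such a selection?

11

Subsets with value ≥ 64, sorted by total weight:
- A+B: weight 11, value 78
- A+B+D: weight 21, value 93
- A+B+E: weight 22, value 97
Minimum weight: 11 kg.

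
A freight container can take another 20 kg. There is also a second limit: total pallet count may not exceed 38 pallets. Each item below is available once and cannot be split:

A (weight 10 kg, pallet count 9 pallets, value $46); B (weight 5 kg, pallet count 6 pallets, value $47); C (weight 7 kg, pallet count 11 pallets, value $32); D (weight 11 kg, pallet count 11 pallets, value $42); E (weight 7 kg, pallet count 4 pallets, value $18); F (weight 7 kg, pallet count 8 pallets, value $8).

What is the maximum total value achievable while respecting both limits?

Feasible sets respecting both limits:
- B+C+E: weight 19, pallet count 21, value 97
- A+B: weight 15, pallet count 15, value 93
- B+D: weight 16, pallet count 17, value 89
Best: $97.

$97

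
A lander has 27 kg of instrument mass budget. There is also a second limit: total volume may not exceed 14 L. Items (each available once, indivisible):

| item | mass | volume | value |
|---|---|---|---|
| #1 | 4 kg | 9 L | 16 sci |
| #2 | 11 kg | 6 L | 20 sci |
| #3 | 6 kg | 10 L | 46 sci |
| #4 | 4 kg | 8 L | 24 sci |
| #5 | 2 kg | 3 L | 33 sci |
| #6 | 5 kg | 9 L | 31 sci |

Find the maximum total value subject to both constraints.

79 sci

Feasible sets respecting both limits:
- #3+#5: mass 8, volume 13, value 79
- #5+#6: mass 7, volume 12, value 64
- #4+#5: mass 6, volume 11, value 57
Best: 79 sci.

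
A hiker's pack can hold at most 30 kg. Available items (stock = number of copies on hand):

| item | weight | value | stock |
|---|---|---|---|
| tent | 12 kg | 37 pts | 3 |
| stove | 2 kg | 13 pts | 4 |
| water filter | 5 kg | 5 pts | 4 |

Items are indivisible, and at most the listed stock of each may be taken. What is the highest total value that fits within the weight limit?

113 pts

Best selections within weight 30 and stock limits:
- 2×tent + 3×stove: weight 30, value 113
- 2×tent + 2×stove: weight 28, value 100
- 1×tent + 4×stove + 2×water filter: weight 30, value 99
- 1×tent + 4×stove + 1×water filter: weight 25, value 94
Best: 113 pts.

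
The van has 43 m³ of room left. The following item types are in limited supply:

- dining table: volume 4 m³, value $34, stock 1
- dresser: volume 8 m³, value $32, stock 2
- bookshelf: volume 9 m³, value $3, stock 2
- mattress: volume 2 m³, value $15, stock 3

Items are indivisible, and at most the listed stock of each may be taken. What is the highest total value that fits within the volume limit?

Top feasible selections:
- 1×dining table + 2×dresser + 1×bookshelf + 3×mattress: volume 35, value 146
- 1×dining table + 2×dresser + 3×mattress: volume 26, value 143
Best: $146.

$146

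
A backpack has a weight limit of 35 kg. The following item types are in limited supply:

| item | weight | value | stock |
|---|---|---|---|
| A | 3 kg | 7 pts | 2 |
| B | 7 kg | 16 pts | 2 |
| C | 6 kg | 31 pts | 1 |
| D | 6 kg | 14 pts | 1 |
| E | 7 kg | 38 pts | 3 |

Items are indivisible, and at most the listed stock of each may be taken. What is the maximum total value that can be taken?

Best selections within weight 35 and stock limits:
- 1×B + 1×C + 3×E: weight 34, value 161
- 1×C + 1×D + 3×E: weight 33, value 159
- 2×A + 1×C + 3×E: weight 33, value 159
Best: 161 pts.

161 pts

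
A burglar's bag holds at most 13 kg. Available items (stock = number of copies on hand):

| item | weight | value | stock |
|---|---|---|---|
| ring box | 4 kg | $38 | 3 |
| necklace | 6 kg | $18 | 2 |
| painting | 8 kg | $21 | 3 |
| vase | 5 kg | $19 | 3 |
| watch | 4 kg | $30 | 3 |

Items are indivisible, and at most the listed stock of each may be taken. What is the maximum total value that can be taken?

$114

Best selections within weight 13 and stock limits:
- 3×ring box: weight 12, value 114
- 2×ring box + 1×watch: weight 12, value 106
- 1×ring box + 2×watch: weight 12, value 98
- 2×ring box + 1×vase: weight 13, value 95
Best: $114.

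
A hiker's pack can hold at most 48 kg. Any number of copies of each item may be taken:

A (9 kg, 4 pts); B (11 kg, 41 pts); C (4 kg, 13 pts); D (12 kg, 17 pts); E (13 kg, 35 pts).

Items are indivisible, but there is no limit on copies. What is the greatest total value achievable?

177 pts

Best value-per-unit is B at 41/11; filling with it alone gives 4×41 = 164.
Optimal mix: 4×B + 1×C → weight 48, value 177.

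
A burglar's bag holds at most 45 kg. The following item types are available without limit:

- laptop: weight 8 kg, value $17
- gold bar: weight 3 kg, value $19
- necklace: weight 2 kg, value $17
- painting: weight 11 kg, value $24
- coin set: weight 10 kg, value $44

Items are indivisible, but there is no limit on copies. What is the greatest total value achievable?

Best value-per-unit is necklace at 17/2; filling with it alone gives 22×17 = 374.
Optimal mix: 1×gold bar + 21×necklace → weight 45, value 376.

$376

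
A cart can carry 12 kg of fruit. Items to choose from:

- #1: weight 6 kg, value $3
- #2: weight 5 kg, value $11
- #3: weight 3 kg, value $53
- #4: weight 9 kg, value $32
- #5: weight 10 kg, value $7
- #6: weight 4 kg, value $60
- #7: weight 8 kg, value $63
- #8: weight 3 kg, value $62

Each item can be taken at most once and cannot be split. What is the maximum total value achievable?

Check high-value combinations within 12 kg:
- #3+#6+#8: weight 3+4+3=10, value 53+60+62=175
- #2+#6+#8: weight 5+4+3=12, value 11+60+62=133
- #2+#3+#8: weight 5+3+3=11, value 11+53+62=126
- #7+#8: weight 8+3=11, value 63+62=125
- #2+#3+#6: weight 5+3+4=12, value 11+53+60=124
Best: $175.

$175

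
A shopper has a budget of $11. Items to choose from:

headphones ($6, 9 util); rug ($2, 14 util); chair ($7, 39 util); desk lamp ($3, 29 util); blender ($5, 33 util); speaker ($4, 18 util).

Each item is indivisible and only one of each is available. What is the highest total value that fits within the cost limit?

76 util

Check high-value combinations within $11:
- rug+desk lamp+blender: cost 2+3+5=10, value 14+29+33=76
- chair+desk lamp: cost 7+3=10, value 39+29=68
- rug+blender+speaker: cost 2+5+4=11, value 14+33+18=65
- desk lamp+blender: cost 3+5=8, value 29+33=62
- rug+desk lamp+speaker: cost 2+3+4=9, value 14+29+18=61
Best: 76 util.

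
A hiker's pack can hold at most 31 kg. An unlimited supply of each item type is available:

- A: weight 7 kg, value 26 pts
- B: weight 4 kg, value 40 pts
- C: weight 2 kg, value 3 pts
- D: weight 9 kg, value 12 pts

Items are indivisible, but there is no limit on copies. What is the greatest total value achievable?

283 pts

Best value-per-unit is B at 40/4; filling with it alone gives 7×40 = 280.
Optimal mix: 7×B + 1×C → weight 30, value 283.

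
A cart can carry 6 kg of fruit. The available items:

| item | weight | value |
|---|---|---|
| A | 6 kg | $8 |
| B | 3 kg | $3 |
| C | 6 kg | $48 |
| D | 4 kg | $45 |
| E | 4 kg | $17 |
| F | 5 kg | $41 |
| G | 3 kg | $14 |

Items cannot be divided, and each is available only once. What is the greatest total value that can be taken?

$48

This is a 0/1 knapsack; check combinations near the capacity.
- C: weight 6, value 48
- D: weight 4, value 45
- F: weight 5, value 41
- E: weight 4, value 17
- B+G: weight 3+3=6, value 3+14=17
Best: $48.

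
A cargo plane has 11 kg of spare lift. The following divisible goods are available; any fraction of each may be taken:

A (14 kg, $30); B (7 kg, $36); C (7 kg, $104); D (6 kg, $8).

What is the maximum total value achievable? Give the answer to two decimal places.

124.57

Take in order of value per unit:
- C (104/7 per unit): all 7 → value 104, running total 104.00
- B (36/7 per unit): 4 of 7 → value 4×36/7 = 20.5714, running total 124.57
Total 124.57.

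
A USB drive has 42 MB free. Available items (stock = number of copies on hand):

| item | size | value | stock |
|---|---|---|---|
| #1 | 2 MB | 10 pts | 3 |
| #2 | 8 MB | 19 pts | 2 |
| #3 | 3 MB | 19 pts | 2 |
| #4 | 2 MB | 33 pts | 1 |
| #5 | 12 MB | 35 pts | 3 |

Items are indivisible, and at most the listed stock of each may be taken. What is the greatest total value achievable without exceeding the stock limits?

Best selections within size 42 and stock limits:
- 3×#1 + 2×#2 + 2×#3 + 1×#4 + 1×#5: size 42, value 174
- 3×#1 + 2×#3 + 1×#4 + 2×#5: size 38, value 171
Best: 174 pts.

174 pts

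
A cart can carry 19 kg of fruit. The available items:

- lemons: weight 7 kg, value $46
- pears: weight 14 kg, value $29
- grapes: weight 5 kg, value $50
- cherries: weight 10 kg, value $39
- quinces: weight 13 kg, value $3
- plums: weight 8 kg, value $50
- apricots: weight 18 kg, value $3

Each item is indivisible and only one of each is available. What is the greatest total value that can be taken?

$100

Check high-value combinations within 19 kg:
- grapes+plums: weight 5+8=13, value 50+50=100
- lemons+grapes: weight 7+5=12, value 46+50=96
- lemons+plums: weight 7+8=15, value 46+50=96
- grapes+cherries: weight 5+10=15, value 50+39=89
- cherries+plums: weight 10+8=18, value 39+50=89
Best: $100.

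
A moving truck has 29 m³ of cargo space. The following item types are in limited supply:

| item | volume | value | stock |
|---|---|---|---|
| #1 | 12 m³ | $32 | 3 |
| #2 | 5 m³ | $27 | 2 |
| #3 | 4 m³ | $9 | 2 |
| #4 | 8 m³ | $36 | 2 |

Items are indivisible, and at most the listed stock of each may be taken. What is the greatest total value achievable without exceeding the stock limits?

$126

Top feasible selections:
- 2×#2 + 2×#4: volume 26, value 126
- 1×#2 + 2×#3 + 2×#4: volume 29, value 117
- 1×#2 + 1×#3 + 2×#4: volume 25, value 108
- 2×#2 + 2×#3 + 1×#4: volume 26, value 108
Best: $126.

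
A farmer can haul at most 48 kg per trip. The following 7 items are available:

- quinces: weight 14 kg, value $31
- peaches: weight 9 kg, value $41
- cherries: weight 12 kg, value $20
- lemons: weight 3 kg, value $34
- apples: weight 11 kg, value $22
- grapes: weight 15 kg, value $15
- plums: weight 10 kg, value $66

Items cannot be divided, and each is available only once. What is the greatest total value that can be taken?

$194

Check high-value combinations within 48 kg:
- quinces+peaches+lemons+apples+plums: weight 14+9+3+11+10=47, value 31+41+34+22+66=194
- quinces+peaches+cherries+lemons+plums: weight 14+9+12+3+10=48, value 31+41+20+34+66=192
- peaches+cherries+lemons+apples+plums: weight 9+12+3+11+10=45, value 41+20+34+22+66=183
- peaches+lemons+apples+grapes+plums: weight 9+3+11+15+10=48, value 41+34+22+15+66=178
- quinces+peaches+lemons+plums: weight 14+9+3+10=36, value 31+41+34+66=172
Best: $194.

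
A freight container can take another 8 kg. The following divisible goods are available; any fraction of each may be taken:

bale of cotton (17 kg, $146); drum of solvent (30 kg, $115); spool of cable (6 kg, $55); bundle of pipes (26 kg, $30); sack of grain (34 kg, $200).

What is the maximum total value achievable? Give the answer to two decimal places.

Take in order of value per unit:
- spool of cable (55/6 per unit): all 6 → value 55, running total 55.00
- bale of cotton (146/17 per unit): 2 of 17 → value 2×146/17 = 17.1765, running total 72.18
Total 72.18.

72.18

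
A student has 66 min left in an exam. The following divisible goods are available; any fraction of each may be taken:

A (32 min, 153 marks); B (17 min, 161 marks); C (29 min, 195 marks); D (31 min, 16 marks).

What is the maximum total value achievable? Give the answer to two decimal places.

Take in order of value per unit:
- B (161/17 per unit): all 17 → value 161, running total 161.00
- C (195/29 per unit): all 29 → value 195, running total 356.00
- A (153/32 per unit): 20 of 32 → value 20×153/32 = 95.6250, running total 451.63
Total 451.63.

451.63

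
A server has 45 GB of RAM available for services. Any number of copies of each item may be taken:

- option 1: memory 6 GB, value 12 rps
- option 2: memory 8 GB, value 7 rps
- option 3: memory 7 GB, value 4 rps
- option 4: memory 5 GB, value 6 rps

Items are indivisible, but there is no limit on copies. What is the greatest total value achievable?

84 rps

Best value-per-unit is option 1 at 12/6, and filling with it alone uses memory 7×6=42. No mix of the others beats 7×12 = 84.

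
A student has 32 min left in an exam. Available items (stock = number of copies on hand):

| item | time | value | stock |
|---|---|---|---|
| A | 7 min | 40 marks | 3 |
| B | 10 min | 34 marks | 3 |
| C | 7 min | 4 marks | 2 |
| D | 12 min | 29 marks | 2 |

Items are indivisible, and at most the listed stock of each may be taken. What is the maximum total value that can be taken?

154 marks

Top feasible selections:
- 3×A + 1×B: time 31, value 154
- 3×A + 1×C: time 28, value 124
Best: 154 marks.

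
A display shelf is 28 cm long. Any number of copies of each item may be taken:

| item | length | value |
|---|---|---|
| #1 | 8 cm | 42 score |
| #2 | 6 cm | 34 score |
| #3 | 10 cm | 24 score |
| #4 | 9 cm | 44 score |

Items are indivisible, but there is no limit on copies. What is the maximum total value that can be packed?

Best value-per-unit is #2 at 34/6; filling with it alone gives 4×34 = 136.
Optimal mix: 2×#1 + 2×#2 → length 28, value 152.

152 score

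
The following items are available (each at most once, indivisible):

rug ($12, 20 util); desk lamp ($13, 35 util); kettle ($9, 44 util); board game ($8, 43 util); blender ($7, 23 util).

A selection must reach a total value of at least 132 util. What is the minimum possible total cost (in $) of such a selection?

37

Subsets with value ≥ 132, sorted by total cost:
- desk lamp+kettle+board game+blender: cost 37, value 145
- rug+desk lamp+kettle+board game: cost 42, value 142
Minimum cost: 37 $.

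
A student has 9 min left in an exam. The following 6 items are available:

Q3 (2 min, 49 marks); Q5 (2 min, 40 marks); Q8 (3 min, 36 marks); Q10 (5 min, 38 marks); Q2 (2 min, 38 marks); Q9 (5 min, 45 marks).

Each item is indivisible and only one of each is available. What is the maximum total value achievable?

Check high-value combinations within 9 min:
- Q3+Q5+Q8+Q2: time 2+2+3+2=9, value 49+40+36+38=163
- Q3+Q5+Q9: time 2+2+5=9, value 49+40+45=134
- Q3+Q2+Q9: time 2+2+5=9, value 49+38+45=132
- Q3+Q5+Q2: time 2+2+2=6, value 49+40+38=127
- Q3+Q5+Q10: time 2+2+5=9, value 49+40+38=127
Best: 163 marks.

163 marks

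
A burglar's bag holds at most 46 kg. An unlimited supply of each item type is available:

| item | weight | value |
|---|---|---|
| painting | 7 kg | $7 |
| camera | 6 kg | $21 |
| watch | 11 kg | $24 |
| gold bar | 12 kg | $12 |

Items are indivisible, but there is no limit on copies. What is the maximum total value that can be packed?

Best value-per-unit is camera at 21/6, and filling with it alone uses weight 7×6=42. No mix of the others beats 7×21 = 147.

$147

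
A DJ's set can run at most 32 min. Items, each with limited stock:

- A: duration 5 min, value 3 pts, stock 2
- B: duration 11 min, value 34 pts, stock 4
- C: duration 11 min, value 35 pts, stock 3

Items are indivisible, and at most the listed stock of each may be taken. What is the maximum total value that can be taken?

76 pts

Best selections within duration 32 and stock limits:
- 2×A + 2×C: duration 32, value 76
- 2×A + 1×B + 1×C: duration 32, value 75
- 2×A + 2×B: duration 32, value 74
Best: 76 pts.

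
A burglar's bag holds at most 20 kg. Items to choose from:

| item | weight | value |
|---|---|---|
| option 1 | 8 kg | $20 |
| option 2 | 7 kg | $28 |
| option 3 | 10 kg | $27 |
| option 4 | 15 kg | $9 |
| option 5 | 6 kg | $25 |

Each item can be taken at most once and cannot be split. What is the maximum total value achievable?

$55

Check high-value combinations within 20 kg:
- option 2+option 3: weight 7+10=17, value 28+27=55
- option 2+option 5: weight 7+6=13, value 28+25=53
- option 3+option 5: weight 10+6=16, value 27+25=52
- option 1+option 2: weight 8+7=15, value 20+28=48
Best: $55.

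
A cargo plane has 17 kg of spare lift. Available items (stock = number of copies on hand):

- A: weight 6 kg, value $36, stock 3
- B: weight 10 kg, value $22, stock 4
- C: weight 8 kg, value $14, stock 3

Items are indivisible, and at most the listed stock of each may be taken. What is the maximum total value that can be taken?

$72

Best selections within weight 17 and stock limits:
- 2×A: weight 12, value 72
- 1×A + 1×B: weight 16, value 58
- 1×A + 1×C: weight 14, value 50
Best: $72.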